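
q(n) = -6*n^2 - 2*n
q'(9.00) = -110.00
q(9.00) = -504.00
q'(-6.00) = 70.00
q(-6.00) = -204.00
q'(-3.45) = 39.40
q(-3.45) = -64.52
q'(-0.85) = 8.20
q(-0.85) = -2.64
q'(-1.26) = 13.12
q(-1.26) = -7.01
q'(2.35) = -30.20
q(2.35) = -37.84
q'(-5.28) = 61.36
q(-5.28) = -156.71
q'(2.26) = -29.12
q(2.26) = -35.17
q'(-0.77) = 7.24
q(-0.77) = -2.02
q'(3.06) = -38.72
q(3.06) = -62.30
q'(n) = -12*n - 2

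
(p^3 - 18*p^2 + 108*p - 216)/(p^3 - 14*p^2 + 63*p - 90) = (p^2 - 12*p + 36)/(p^2 - 8*p + 15)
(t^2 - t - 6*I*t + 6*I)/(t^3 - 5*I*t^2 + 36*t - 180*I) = (t - 1)/(t^2 + I*t + 30)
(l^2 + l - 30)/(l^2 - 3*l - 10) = (l + 6)/(l + 2)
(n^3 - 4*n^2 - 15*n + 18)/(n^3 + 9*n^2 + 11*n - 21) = (n - 6)/(n + 7)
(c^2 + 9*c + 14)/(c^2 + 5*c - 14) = (c + 2)/(c - 2)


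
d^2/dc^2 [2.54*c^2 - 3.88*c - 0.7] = 5.08000000000000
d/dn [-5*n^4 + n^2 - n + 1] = -20*n^3 + 2*n - 1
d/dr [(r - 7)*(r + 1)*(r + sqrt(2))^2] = (r + sqrt(2))*(2*(r - 7)*(r + 1) + (r - 7)*(r + sqrt(2)) + (r + 1)*(r + sqrt(2)))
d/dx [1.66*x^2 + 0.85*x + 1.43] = 3.32*x + 0.85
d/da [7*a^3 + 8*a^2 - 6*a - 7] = 21*a^2 + 16*a - 6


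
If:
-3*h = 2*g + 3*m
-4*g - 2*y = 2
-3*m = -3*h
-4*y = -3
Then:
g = -7/8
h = 7/24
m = 7/24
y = 3/4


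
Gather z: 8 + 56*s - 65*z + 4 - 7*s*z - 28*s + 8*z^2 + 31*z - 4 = 28*s + 8*z^2 + z*(-7*s - 34) + 8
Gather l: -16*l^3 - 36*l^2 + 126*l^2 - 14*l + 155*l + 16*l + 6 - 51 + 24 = -16*l^3 + 90*l^2 + 157*l - 21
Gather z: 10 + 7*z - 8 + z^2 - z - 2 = z^2 + 6*z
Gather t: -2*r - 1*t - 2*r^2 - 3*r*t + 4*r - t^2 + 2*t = -2*r^2 + 2*r - t^2 + t*(1 - 3*r)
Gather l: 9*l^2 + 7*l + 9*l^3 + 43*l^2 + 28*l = 9*l^3 + 52*l^2 + 35*l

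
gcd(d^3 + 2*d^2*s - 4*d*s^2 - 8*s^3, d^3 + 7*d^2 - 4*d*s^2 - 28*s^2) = -d^2 + 4*s^2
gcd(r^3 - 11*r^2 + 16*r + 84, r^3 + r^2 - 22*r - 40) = r + 2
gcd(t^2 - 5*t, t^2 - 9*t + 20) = t - 5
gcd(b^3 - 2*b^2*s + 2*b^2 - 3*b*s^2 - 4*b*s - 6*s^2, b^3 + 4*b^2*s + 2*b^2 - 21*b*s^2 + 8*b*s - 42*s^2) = -b^2 + 3*b*s - 2*b + 6*s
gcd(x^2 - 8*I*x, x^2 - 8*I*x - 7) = 1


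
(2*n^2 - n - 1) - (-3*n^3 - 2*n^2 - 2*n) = 3*n^3 + 4*n^2 + n - 1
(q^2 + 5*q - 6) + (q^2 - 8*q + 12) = 2*q^2 - 3*q + 6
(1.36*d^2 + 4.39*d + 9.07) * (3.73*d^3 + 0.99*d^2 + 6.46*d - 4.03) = 5.0728*d^5 + 17.7211*d^4 + 46.9628*d^3 + 31.8579*d^2 + 40.9005*d - 36.5521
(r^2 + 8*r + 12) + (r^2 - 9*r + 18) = 2*r^2 - r + 30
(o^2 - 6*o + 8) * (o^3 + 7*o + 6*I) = o^5 - 6*o^4 + 15*o^3 - 42*o^2 + 6*I*o^2 + 56*o - 36*I*o + 48*I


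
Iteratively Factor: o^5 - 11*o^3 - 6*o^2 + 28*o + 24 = (o - 2)*(o^4 + 2*o^3 - 7*o^2 - 20*o - 12) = (o - 2)*(o + 2)*(o^3 - 7*o - 6) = (o - 2)*(o + 2)^2*(o^2 - 2*o - 3) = (o - 3)*(o - 2)*(o + 2)^2*(o + 1)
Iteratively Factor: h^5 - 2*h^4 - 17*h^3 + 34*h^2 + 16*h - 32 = (h + 4)*(h^4 - 6*h^3 + 7*h^2 + 6*h - 8) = (h - 1)*(h + 4)*(h^3 - 5*h^2 + 2*h + 8) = (h - 4)*(h - 1)*(h + 4)*(h^2 - h - 2) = (h - 4)*(h - 1)*(h + 1)*(h + 4)*(h - 2)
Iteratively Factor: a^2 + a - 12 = (a - 3)*(a + 4)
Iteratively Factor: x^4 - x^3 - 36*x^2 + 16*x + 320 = (x - 4)*(x^3 + 3*x^2 - 24*x - 80) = (x - 4)*(x + 4)*(x^2 - x - 20) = (x - 5)*(x - 4)*(x + 4)*(x + 4)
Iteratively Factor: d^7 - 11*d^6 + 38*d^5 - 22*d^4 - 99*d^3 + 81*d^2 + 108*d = (d - 3)*(d^6 - 8*d^5 + 14*d^4 + 20*d^3 - 39*d^2 - 36*d) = (d - 3)^2*(d^5 - 5*d^4 - d^3 + 17*d^2 + 12*d) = (d - 3)^3*(d^4 - 2*d^3 - 7*d^2 - 4*d) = (d - 4)*(d - 3)^3*(d^3 + 2*d^2 + d) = d*(d - 4)*(d - 3)^3*(d^2 + 2*d + 1) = d*(d - 4)*(d - 3)^3*(d + 1)*(d + 1)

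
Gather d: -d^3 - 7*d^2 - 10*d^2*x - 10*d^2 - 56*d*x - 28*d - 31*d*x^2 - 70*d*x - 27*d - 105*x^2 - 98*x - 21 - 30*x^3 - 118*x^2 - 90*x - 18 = -d^3 + d^2*(-10*x - 17) + d*(-31*x^2 - 126*x - 55) - 30*x^3 - 223*x^2 - 188*x - 39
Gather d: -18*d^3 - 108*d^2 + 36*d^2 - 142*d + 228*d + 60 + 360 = -18*d^3 - 72*d^2 + 86*d + 420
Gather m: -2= -2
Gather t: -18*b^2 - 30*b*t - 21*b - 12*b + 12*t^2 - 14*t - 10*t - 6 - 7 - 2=-18*b^2 - 33*b + 12*t^2 + t*(-30*b - 24) - 15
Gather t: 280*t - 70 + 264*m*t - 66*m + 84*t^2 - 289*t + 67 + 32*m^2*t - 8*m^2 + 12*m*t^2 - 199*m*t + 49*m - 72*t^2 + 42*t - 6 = -8*m^2 - 17*m + t^2*(12*m + 12) + t*(32*m^2 + 65*m + 33) - 9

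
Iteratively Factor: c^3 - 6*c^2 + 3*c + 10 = (c - 5)*(c^2 - c - 2) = (c - 5)*(c - 2)*(c + 1)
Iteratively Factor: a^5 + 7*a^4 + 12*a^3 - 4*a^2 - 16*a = (a + 2)*(a^4 + 5*a^3 + 2*a^2 - 8*a) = (a + 2)*(a + 4)*(a^3 + a^2 - 2*a) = (a + 2)^2*(a + 4)*(a^2 - a) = a*(a + 2)^2*(a + 4)*(a - 1)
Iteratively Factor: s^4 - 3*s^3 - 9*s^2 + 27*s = (s)*(s^3 - 3*s^2 - 9*s + 27) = s*(s - 3)*(s^2 - 9) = s*(s - 3)^2*(s + 3)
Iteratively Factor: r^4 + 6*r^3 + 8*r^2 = (r + 4)*(r^3 + 2*r^2) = r*(r + 4)*(r^2 + 2*r) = r*(r + 2)*(r + 4)*(r)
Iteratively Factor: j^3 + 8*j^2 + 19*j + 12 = (j + 3)*(j^2 + 5*j + 4) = (j + 1)*(j + 3)*(j + 4)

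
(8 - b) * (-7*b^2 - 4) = 7*b^3 - 56*b^2 + 4*b - 32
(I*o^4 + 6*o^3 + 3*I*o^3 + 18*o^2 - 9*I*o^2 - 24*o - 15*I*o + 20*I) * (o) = I*o^5 + 6*o^4 + 3*I*o^4 + 18*o^3 - 9*I*o^3 - 24*o^2 - 15*I*o^2 + 20*I*o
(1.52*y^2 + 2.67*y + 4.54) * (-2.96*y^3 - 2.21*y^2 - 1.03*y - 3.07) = -4.4992*y^5 - 11.2624*y^4 - 20.9047*y^3 - 17.4499*y^2 - 12.8731*y - 13.9378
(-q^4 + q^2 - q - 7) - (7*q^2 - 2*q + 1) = -q^4 - 6*q^2 + q - 8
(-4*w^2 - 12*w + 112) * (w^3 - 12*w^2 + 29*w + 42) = -4*w^5 + 36*w^4 + 140*w^3 - 1860*w^2 + 2744*w + 4704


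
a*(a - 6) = a^2 - 6*a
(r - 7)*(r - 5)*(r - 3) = r^3 - 15*r^2 + 71*r - 105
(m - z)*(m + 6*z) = m^2 + 5*m*z - 6*z^2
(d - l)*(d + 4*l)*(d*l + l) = d^3*l + 3*d^2*l^2 + d^2*l - 4*d*l^3 + 3*d*l^2 - 4*l^3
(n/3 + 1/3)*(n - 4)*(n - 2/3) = n^3/3 - 11*n^2/9 - 2*n/3 + 8/9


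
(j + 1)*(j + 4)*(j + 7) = j^3 + 12*j^2 + 39*j + 28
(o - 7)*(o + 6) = o^2 - o - 42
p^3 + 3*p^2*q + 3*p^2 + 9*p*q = p*(p + 3)*(p + 3*q)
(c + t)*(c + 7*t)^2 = c^3 + 15*c^2*t + 63*c*t^2 + 49*t^3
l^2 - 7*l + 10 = (l - 5)*(l - 2)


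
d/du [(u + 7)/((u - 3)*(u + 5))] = (-u^2 - 14*u - 29)/(u^4 + 4*u^3 - 26*u^2 - 60*u + 225)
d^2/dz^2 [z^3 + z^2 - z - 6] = 6*z + 2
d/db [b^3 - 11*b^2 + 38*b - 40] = 3*b^2 - 22*b + 38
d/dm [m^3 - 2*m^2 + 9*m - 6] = 3*m^2 - 4*m + 9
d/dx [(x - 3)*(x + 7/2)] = 2*x + 1/2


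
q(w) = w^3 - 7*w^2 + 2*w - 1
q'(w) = 3*w^2 - 14*w + 2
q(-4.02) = -187.13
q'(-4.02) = 106.76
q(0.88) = -3.98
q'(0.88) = -8.00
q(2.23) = -20.26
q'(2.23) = -14.30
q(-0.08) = -1.21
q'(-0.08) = 3.14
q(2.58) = -25.26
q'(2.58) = -14.15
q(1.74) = -13.45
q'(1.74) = -13.28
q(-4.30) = -218.54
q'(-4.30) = 117.67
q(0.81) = -3.44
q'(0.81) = -7.37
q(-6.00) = -481.00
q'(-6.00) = 194.00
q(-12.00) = -2761.00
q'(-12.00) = 602.00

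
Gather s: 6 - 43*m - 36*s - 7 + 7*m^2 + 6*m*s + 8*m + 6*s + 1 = 7*m^2 - 35*m + s*(6*m - 30)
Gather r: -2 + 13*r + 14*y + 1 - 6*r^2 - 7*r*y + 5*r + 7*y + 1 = -6*r^2 + r*(18 - 7*y) + 21*y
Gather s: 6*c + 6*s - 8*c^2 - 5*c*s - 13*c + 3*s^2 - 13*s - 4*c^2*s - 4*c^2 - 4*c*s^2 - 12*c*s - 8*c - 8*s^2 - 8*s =-12*c^2 - 15*c + s^2*(-4*c - 5) + s*(-4*c^2 - 17*c - 15)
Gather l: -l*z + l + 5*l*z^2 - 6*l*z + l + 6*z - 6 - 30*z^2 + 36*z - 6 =l*(5*z^2 - 7*z + 2) - 30*z^2 + 42*z - 12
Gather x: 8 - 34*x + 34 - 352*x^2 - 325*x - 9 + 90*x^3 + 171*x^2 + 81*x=90*x^3 - 181*x^2 - 278*x + 33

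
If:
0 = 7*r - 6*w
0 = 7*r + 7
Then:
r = -1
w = -7/6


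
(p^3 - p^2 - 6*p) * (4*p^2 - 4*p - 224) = 4*p^5 - 8*p^4 - 244*p^3 + 248*p^2 + 1344*p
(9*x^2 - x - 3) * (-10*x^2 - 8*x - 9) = -90*x^4 - 62*x^3 - 43*x^2 + 33*x + 27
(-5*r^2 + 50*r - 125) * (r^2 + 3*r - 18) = -5*r^4 + 35*r^3 + 115*r^2 - 1275*r + 2250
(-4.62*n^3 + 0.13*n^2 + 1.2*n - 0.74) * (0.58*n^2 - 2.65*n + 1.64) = -2.6796*n^5 + 12.3184*n^4 - 7.2253*n^3 - 3.396*n^2 + 3.929*n - 1.2136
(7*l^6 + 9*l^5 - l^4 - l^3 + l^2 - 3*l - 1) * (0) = 0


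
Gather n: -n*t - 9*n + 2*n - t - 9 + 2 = n*(-t - 7) - t - 7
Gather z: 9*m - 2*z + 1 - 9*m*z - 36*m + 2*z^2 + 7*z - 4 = -27*m + 2*z^2 + z*(5 - 9*m) - 3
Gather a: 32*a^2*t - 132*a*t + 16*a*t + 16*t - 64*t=32*a^2*t - 116*a*t - 48*t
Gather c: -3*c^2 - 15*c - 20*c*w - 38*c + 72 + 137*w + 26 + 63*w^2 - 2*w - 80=-3*c^2 + c*(-20*w - 53) + 63*w^2 + 135*w + 18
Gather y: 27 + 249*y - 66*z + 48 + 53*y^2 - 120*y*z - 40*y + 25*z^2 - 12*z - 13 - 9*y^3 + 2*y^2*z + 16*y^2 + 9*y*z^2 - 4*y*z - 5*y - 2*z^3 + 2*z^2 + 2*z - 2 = -9*y^3 + y^2*(2*z + 69) + y*(9*z^2 - 124*z + 204) - 2*z^3 + 27*z^2 - 76*z + 60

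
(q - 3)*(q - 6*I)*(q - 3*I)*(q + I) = q^4 - 3*q^3 - 8*I*q^3 - 9*q^2 + 24*I*q^2 + 27*q - 18*I*q + 54*I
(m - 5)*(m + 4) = m^2 - m - 20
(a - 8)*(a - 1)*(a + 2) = a^3 - 7*a^2 - 10*a + 16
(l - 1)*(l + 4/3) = l^2 + l/3 - 4/3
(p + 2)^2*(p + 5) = p^3 + 9*p^2 + 24*p + 20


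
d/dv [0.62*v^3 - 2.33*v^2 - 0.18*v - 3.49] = 1.86*v^2 - 4.66*v - 0.18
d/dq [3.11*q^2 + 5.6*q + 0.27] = 6.22*q + 5.6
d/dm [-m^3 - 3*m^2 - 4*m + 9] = -3*m^2 - 6*m - 4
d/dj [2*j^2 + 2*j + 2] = 4*j + 2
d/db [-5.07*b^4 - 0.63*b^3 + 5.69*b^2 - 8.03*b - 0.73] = -20.28*b^3 - 1.89*b^2 + 11.38*b - 8.03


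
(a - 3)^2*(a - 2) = a^3 - 8*a^2 + 21*a - 18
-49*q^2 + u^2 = (-7*q + u)*(7*q + u)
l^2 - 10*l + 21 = (l - 7)*(l - 3)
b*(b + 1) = b^2 + b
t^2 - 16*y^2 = (t - 4*y)*(t + 4*y)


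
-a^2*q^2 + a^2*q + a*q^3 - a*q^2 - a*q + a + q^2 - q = (-a + q)*(q - 1)*(a*q + 1)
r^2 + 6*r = r*(r + 6)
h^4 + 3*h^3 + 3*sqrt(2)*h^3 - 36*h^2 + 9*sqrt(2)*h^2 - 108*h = h*(h + 3)*(h - 3*sqrt(2))*(h + 6*sqrt(2))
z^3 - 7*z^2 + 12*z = z*(z - 4)*(z - 3)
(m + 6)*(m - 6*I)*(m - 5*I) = m^3 + 6*m^2 - 11*I*m^2 - 30*m - 66*I*m - 180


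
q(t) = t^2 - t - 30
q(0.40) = -30.24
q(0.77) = -30.18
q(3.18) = -23.07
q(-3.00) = -18.00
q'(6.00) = 11.00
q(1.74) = -28.71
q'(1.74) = 2.48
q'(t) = 2*t - 1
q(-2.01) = -23.95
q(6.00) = 0.00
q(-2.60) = -20.64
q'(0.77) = 0.54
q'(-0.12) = -1.24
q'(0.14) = -0.72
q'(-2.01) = -5.02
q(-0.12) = -29.87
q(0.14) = -30.12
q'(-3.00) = -7.00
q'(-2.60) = -6.20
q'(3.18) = 5.36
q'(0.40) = -0.20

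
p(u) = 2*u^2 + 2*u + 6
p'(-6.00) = -22.00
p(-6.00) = 66.00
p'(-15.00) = -58.00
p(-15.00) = 426.00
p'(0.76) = 5.04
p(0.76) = 8.68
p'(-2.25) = -7.00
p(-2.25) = 11.62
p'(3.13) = 14.52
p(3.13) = 31.85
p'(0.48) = 3.92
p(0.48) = 7.42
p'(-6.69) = -24.76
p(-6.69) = 82.13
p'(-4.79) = -17.16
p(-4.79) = 42.31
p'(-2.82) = -9.28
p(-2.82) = 16.26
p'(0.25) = 3.00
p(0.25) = 6.62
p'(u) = 4*u + 2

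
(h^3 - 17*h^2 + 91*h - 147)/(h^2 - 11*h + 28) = (h^2 - 10*h + 21)/(h - 4)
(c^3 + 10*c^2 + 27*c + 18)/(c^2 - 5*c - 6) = (c^2 + 9*c + 18)/(c - 6)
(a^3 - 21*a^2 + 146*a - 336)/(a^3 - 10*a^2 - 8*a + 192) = (a - 7)/(a + 4)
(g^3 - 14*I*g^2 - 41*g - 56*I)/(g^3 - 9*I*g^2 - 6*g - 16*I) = (g - 7*I)/(g - 2*I)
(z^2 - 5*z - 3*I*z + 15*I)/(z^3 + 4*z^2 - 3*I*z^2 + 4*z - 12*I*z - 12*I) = (z - 5)/(z^2 + 4*z + 4)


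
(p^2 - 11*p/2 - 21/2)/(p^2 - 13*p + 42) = (p + 3/2)/(p - 6)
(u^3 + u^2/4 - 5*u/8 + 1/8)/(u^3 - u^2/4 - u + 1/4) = (u - 1/2)/(u - 1)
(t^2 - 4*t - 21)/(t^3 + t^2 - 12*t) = (t^2 - 4*t - 21)/(t*(t^2 + t - 12))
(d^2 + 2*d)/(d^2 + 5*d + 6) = d/(d + 3)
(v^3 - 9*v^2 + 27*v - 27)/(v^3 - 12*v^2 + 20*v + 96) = (v^3 - 9*v^2 + 27*v - 27)/(v^3 - 12*v^2 + 20*v + 96)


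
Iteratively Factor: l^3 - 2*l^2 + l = (l - 1)*(l^2 - l) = l*(l - 1)*(l - 1)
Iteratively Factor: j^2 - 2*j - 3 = (j - 3)*(j + 1)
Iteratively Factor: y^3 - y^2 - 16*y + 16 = (y + 4)*(y^2 - 5*y + 4) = (y - 1)*(y + 4)*(y - 4)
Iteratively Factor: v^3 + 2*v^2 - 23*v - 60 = (v - 5)*(v^2 + 7*v + 12) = (v - 5)*(v + 3)*(v + 4)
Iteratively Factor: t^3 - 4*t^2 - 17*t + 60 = (t - 5)*(t^2 + t - 12) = (t - 5)*(t + 4)*(t - 3)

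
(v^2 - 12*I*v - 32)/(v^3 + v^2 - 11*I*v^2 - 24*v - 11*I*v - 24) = (v - 4*I)/(v^2 + v*(1 - 3*I) - 3*I)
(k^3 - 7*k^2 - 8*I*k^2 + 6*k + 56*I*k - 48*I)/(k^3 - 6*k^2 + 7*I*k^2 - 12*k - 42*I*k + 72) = (k^2 - k*(1 + 8*I) + 8*I)/(k^2 + 7*I*k - 12)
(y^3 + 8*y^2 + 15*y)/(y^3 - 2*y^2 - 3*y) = (y^2 + 8*y + 15)/(y^2 - 2*y - 3)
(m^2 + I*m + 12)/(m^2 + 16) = (m - 3*I)/(m - 4*I)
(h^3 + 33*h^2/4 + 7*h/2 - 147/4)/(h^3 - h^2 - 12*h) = (4*h^2 + 21*h - 49)/(4*h*(h - 4))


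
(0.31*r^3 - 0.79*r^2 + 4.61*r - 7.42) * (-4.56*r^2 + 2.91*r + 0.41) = -1.4136*r^5 + 4.5045*r^4 - 23.1934*r^3 + 46.9264*r^2 - 19.7021*r - 3.0422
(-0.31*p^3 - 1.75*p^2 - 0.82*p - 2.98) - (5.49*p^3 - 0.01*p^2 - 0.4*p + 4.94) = -5.8*p^3 - 1.74*p^2 - 0.42*p - 7.92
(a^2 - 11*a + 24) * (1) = a^2 - 11*a + 24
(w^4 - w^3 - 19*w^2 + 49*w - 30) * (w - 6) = w^5 - 7*w^4 - 13*w^3 + 163*w^2 - 324*w + 180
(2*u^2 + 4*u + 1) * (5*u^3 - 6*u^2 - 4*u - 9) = 10*u^5 + 8*u^4 - 27*u^3 - 40*u^2 - 40*u - 9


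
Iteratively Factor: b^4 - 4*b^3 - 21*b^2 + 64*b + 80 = (b + 1)*(b^3 - 5*b^2 - 16*b + 80) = (b + 1)*(b + 4)*(b^2 - 9*b + 20) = (b - 4)*(b + 1)*(b + 4)*(b - 5)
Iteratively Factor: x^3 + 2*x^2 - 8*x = (x)*(x^2 + 2*x - 8) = x*(x - 2)*(x + 4)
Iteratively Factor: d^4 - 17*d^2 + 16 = (d + 4)*(d^3 - 4*d^2 - d + 4) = (d - 4)*(d + 4)*(d^2 - 1) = (d - 4)*(d + 1)*(d + 4)*(d - 1)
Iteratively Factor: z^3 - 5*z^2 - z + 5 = (z + 1)*(z^2 - 6*z + 5) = (z - 1)*(z + 1)*(z - 5)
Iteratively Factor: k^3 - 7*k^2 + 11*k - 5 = (k - 1)*(k^2 - 6*k + 5) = (k - 5)*(k - 1)*(k - 1)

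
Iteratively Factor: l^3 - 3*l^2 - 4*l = (l + 1)*(l^2 - 4*l) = (l - 4)*(l + 1)*(l)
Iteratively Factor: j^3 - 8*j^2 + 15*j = (j - 5)*(j^2 - 3*j) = j*(j - 5)*(j - 3)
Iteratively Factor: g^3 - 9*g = (g - 3)*(g^2 + 3*g) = g*(g - 3)*(g + 3)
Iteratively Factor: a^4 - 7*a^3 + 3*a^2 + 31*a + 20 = (a - 4)*(a^3 - 3*a^2 - 9*a - 5) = (a - 5)*(a - 4)*(a^2 + 2*a + 1) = (a - 5)*(a - 4)*(a + 1)*(a + 1)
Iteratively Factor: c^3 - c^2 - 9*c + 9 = (c - 1)*(c^2 - 9) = (c - 3)*(c - 1)*(c + 3)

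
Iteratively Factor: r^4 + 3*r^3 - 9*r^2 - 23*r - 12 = (r - 3)*(r^3 + 6*r^2 + 9*r + 4) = (r - 3)*(r + 1)*(r^2 + 5*r + 4) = (r - 3)*(r + 1)*(r + 4)*(r + 1)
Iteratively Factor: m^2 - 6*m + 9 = (m - 3)*(m - 3)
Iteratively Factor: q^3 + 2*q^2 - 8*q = (q - 2)*(q^2 + 4*q) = (q - 2)*(q + 4)*(q)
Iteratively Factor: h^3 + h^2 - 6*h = (h)*(h^2 + h - 6) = h*(h - 2)*(h + 3)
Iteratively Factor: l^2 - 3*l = (l - 3)*(l)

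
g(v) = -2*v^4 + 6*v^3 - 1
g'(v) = -8*v^3 + 18*v^2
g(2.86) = 5.55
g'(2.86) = -39.92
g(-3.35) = -478.46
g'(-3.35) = 502.77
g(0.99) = 2.90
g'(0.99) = 9.88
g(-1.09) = -11.59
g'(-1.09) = 31.75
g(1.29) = 6.34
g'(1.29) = 12.78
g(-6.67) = -5739.97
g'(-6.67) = 3174.73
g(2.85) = 5.94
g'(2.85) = -38.99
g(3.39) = -31.39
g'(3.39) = -104.81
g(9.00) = -8749.00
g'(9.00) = -4374.00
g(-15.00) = -121501.00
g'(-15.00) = 31050.00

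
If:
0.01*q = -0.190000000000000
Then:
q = -19.00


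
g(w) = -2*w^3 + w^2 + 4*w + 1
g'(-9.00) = -500.00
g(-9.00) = 1504.00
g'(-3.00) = -56.00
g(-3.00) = 52.00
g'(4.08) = -87.72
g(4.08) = -101.87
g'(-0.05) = 3.88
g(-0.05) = 0.80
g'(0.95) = 0.48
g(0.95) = 3.99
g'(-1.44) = -11.32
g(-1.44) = 3.29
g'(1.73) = -10.50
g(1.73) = 0.56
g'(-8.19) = -414.84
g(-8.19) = 1134.02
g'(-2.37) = -34.44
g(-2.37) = 23.76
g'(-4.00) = -100.00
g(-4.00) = 129.00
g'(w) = -6*w^2 + 2*w + 4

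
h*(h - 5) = h^2 - 5*h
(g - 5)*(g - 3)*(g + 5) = g^3 - 3*g^2 - 25*g + 75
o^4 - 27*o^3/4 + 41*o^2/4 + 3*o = o*(o - 4)*(o - 3)*(o + 1/4)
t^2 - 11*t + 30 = (t - 6)*(t - 5)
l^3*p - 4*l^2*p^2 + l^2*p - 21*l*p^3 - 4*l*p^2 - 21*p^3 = (l - 7*p)*(l + 3*p)*(l*p + p)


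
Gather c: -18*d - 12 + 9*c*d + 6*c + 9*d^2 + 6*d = c*(9*d + 6) + 9*d^2 - 12*d - 12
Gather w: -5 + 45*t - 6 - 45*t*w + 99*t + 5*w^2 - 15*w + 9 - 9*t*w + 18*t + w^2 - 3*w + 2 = 162*t + 6*w^2 + w*(-54*t - 18)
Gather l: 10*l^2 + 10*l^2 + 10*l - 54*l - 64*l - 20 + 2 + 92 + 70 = 20*l^2 - 108*l + 144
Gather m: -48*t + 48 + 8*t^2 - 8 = 8*t^2 - 48*t + 40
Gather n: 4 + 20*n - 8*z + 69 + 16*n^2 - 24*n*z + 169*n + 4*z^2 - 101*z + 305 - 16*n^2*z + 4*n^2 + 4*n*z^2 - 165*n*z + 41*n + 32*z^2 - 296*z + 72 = n^2*(20 - 16*z) + n*(4*z^2 - 189*z + 230) + 36*z^2 - 405*z + 450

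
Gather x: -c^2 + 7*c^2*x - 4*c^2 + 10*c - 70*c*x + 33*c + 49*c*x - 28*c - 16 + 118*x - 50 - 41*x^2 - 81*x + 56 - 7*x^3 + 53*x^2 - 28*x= -5*c^2 + 15*c - 7*x^3 + 12*x^2 + x*(7*c^2 - 21*c + 9) - 10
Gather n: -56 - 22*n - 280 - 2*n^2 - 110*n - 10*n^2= -12*n^2 - 132*n - 336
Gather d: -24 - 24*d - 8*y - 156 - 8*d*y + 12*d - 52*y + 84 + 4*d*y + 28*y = d*(-4*y - 12) - 32*y - 96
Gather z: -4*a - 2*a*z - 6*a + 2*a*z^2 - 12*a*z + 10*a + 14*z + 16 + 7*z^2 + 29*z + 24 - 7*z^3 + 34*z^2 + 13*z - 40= -7*z^3 + z^2*(2*a + 41) + z*(56 - 14*a)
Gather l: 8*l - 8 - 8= 8*l - 16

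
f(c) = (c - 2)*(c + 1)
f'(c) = 2*c - 1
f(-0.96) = -0.12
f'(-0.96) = -2.92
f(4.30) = 12.19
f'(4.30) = 7.60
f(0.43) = -2.25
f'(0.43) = -0.14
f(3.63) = 7.55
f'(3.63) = 6.26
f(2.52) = 1.83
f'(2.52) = 4.04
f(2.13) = 0.41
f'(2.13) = 3.26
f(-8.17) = 72.92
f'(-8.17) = -17.34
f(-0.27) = -1.66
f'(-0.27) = -1.54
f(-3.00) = 10.00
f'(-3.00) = -7.00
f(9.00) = 70.00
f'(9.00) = 17.00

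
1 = 1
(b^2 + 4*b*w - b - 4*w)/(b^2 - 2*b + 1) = (b + 4*w)/(b - 1)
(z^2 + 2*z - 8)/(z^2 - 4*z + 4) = (z + 4)/(z - 2)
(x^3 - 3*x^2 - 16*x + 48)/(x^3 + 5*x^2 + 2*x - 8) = (x^2 - 7*x + 12)/(x^2 + x - 2)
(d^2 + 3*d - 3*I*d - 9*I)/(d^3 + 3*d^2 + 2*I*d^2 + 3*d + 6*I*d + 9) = (d - 3*I)/(d^2 + 2*I*d + 3)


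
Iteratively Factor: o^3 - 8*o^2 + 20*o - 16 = (o - 4)*(o^2 - 4*o + 4) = (o - 4)*(o - 2)*(o - 2)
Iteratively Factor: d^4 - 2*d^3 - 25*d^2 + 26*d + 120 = (d - 5)*(d^3 + 3*d^2 - 10*d - 24) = (d - 5)*(d + 2)*(d^2 + d - 12) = (d - 5)*(d + 2)*(d + 4)*(d - 3)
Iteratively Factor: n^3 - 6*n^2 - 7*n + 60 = (n - 4)*(n^2 - 2*n - 15) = (n - 4)*(n + 3)*(n - 5)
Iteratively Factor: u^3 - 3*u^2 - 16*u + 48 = (u - 4)*(u^2 + u - 12) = (u - 4)*(u - 3)*(u + 4)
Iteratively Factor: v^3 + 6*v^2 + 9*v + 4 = (v + 4)*(v^2 + 2*v + 1) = (v + 1)*(v + 4)*(v + 1)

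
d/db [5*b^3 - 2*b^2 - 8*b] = 15*b^2 - 4*b - 8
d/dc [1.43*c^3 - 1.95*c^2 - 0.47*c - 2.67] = 4.29*c^2 - 3.9*c - 0.47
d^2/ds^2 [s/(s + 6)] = -12/(s + 6)^3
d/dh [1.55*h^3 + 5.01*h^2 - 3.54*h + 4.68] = 4.65*h^2 + 10.02*h - 3.54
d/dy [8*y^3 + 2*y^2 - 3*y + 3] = 24*y^2 + 4*y - 3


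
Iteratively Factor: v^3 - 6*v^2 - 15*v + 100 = (v + 4)*(v^2 - 10*v + 25) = (v - 5)*(v + 4)*(v - 5)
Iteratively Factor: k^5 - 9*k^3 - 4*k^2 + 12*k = (k + 2)*(k^4 - 2*k^3 - 5*k^2 + 6*k) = (k - 1)*(k + 2)*(k^3 - k^2 - 6*k) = k*(k - 1)*(k + 2)*(k^2 - k - 6) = k*(k - 3)*(k - 1)*(k + 2)*(k + 2)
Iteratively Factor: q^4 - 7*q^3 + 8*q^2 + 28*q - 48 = (q - 2)*(q^3 - 5*q^2 - 2*q + 24) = (q - 4)*(q - 2)*(q^2 - q - 6) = (q - 4)*(q - 3)*(q - 2)*(q + 2)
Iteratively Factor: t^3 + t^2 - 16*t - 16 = (t + 4)*(t^2 - 3*t - 4) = (t + 1)*(t + 4)*(t - 4)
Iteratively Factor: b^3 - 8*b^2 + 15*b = (b - 3)*(b^2 - 5*b) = (b - 5)*(b - 3)*(b)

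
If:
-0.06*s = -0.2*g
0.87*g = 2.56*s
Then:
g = 0.00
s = 0.00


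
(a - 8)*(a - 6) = a^2 - 14*a + 48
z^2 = z^2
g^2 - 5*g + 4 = (g - 4)*(g - 1)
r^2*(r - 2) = r^3 - 2*r^2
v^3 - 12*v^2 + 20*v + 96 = (v - 8)*(v - 6)*(v + 2)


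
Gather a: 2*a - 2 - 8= 2*a - 10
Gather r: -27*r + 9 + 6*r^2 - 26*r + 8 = 6*r^2 - 53*r + 17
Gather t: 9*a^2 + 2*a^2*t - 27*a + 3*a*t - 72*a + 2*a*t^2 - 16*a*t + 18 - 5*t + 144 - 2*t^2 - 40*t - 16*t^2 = 9*a^2 - 99*a + t^2*(2*a - 18) + t*(2*a^2 - 13*a - 45) + 162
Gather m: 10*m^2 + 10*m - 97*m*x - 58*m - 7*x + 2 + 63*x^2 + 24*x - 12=10*m^2 + m*(-97*x - 48) + 63*x^2 + 17*x - 10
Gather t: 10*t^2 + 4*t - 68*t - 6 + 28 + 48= 10*t^2 - 64*t + 70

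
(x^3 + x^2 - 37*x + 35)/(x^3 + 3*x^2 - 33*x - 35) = (x - 1)/(x + 1)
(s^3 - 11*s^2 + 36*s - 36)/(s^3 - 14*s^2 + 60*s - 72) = (s - 3)/(s - 6)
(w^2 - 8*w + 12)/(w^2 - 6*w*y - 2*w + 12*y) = (6 - w)/(-w + 6*y)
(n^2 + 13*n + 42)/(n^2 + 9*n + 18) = (n + 7)/(n + 3)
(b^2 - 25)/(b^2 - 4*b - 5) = (b + 5)/(b + 1)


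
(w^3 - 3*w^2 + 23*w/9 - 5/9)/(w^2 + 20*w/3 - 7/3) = (3*w^2 - 8*w + 5)/(3*(w + 7))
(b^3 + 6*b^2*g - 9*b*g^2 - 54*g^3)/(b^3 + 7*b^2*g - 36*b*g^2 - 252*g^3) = (b^2 - 9*g^2)/(b^2 + b*g - 42*g^2)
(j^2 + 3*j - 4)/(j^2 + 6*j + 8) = (j - 1)/(j + 2)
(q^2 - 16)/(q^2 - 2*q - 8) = (q + 4)/(q + 2)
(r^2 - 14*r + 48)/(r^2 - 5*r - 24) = (r - 6)/(r + 3)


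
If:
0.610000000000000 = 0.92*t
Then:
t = 0.66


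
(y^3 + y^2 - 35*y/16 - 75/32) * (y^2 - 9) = y^5 + y^4 - 179*y^3/16 - 363*y^2/32 + 315*y/16 + 675/32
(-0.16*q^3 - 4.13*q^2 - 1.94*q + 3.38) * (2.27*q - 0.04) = -0.3632*q^4 - 9.3687*q^3 - 4.2386*q^2 + 7.7502*q - 0.1352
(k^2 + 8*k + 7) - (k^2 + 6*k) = 2*k + 7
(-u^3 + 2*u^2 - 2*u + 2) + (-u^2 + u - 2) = -u^3 + u^2 - u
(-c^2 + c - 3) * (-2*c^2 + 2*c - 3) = 2*c^4 - 4*c^3 + 11*c^2 - 9*c + 9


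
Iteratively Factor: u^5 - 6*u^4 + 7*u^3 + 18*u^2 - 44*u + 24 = (u - 2)*(u^4 - 4*u^3 - u^2 + 16*u - 12) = (u - 2)*(u - 1)*(u^3 - 3*u^2 - 4*u + 12) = (u - 2)*(u - 1)*(u + 2)*(u^2 - 5*u + 6) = (u - 2)^2*(u - 1)*(u + 2)*(u - 3)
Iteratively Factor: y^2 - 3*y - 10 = (y + 2)*(y - 5)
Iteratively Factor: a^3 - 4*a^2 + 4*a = (a)*(a^2 - 4*a + 4) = a*(a - 2)*(a - 2)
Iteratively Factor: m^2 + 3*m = (m)*(m + 3)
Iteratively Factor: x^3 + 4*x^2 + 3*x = (x + 1)*(x^2 + 3*x) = x*(x + 1)*(x + 3)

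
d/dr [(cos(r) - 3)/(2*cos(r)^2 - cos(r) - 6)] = (-12*cos(r) + cos(2*r) + 10)*sin(r)/(cos(r) - cos(2*r) + 5)^2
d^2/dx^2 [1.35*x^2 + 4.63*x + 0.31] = 2.70000000000000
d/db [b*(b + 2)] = 2*b + 2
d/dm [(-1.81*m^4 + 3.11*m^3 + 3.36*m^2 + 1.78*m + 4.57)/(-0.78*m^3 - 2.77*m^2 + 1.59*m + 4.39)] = (1.4118*m^6 + 10.0274*m^5 - 14.6276*m^4 - 19.117*m^3 + 61.9255*m^2 + 54.8186*m + 0.547899999999998)/(0.6084*m^6 + 4.3212*m^5 + 5.1925*m^4 - 15.657*m^3 - 21.7925*m^2 + 13.9602*m + 19.2721)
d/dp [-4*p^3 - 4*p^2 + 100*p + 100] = -12*p^2 - 8*p + 100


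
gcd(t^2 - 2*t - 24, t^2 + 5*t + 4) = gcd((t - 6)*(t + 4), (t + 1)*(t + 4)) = t + 4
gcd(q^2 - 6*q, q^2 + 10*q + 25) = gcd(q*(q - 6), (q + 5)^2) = 1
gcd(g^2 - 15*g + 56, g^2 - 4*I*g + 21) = 1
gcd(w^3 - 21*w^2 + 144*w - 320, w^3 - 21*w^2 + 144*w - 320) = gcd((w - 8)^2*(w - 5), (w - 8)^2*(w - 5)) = w^3 - 21*w^2 + 144*w - 320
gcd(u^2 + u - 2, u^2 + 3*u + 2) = u + 2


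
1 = 1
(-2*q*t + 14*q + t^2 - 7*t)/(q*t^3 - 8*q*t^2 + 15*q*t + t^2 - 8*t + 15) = (-2*q*t + 14*q + t^2 - 7*t)/(q*t^3 - 8*q*t^2 + 15*q*t + t^2 - 8*t + 15)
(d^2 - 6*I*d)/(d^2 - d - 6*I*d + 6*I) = d/(d - 1)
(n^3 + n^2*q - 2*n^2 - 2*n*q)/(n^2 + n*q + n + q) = n*(n - 2)/(n + 1)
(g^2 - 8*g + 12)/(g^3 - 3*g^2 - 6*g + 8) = (g^2 - 8*g + 12)/(g^3 - 3*g^2 - 6*g + 8)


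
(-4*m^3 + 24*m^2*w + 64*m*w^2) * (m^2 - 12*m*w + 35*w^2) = -4*m^5 + 72*m^4*w - 364*m^3*w^2 + 72*m^2*w^3 + 2240*m*w^4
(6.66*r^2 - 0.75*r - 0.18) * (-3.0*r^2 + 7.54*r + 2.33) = -19.98*r^4 + 52.4664*r^3 + 10.4028*r^2 - 3.1047*r - 0.4194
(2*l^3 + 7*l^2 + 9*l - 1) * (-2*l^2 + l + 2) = -4*l^5 - 12*l^4 - 7*l^3 + 25*l^2 + 17*l - 2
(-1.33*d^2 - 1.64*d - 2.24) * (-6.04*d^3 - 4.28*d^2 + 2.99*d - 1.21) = 8.0332*d^5 + 15.598*d^4 + 16.5721*d^3 + 6.2929*d^2 - 4.7132*d + 2.7104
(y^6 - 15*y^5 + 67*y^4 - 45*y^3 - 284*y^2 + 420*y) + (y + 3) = y^6 - 15*y^5 + 67*y^4 - 45*y^3 - 284*y^2 + 421*y + 3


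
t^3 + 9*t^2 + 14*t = t*(t + 2)*(t + 7)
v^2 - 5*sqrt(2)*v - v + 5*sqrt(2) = (v - 1)*(v - 5*sqrt(2))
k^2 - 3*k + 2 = (k - 2)*(k - 1)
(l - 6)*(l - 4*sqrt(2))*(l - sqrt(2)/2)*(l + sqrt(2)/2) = l^4 - 6*l^3 - 4*sqrt(2)*l^3 - l^2/2 + 24*sqrt(2)*l^2 + 2*sqrt(2)*l + 3*l - 12*sqrt(2)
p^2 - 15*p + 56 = (p - 8)*(p - 7)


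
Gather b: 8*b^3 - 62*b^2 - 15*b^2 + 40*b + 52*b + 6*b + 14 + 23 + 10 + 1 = 8*b^3 - 77*b^2 + 98*b + 48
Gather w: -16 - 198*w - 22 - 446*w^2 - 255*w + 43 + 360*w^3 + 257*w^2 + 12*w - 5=360*w^3 - 189*w^2 - 441*w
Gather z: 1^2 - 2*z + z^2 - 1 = z^2 - 2*z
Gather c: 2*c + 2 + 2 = 2*c + 4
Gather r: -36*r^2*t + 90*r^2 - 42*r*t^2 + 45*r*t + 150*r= r^2*(90 - 36*t) + r*(-42*t^2 + 45*t + 150)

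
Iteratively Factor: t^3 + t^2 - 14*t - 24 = (t + 3)*(t^2 - 2*t - 8) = (t - 4)*(t + 3)*(t + 2)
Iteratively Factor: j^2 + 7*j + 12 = (j + 3)*(j + 4)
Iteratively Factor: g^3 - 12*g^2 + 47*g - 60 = (g - 4)*(g^2 - 8*g + 15) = (g - 5)*(g - 4)*(g - 3)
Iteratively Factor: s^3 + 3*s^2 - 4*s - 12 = (s + 2)*(s^2 + s - 6) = (s - 2)*(s + 2)*(s + 3)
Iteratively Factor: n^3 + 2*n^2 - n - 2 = (n + 2)*(n^2 - 1) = (n + 1)*(n + 2)*(n - 1)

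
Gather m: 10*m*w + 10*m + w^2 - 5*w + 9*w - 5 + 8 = m*(10*w + 10) + w^2 + 4*w + 3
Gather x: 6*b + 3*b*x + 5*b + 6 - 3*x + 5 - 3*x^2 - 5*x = 11*b - 3*x^2 + x*(3*b - 8) + 11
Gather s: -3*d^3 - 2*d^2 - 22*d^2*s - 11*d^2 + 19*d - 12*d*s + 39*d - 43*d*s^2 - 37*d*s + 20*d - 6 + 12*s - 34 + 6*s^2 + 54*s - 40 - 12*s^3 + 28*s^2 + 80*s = -3*d^3 - 13*d^2 + 78*d - 12*s^3 + s^2*(34 - 43*d) + s*(-22*d^2 - 49*d + 146) - 80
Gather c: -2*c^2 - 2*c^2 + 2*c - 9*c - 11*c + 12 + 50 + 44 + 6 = -4*c^2 - 18*c + 112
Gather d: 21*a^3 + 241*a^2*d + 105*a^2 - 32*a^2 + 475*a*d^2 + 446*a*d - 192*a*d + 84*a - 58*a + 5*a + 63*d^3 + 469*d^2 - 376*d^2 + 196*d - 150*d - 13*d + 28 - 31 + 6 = 21*a^3 + 73*a^2 + 31*a + 63*d^3 + d^2*(475*a + 93) + d*(241*a^2 + 254*a + 33) + 3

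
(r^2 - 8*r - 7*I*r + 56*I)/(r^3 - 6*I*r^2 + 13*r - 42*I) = (r - 8)/(r^2 + I*r + 6)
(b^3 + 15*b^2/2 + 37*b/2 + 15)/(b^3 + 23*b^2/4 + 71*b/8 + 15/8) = 4*(b + 2)/(4*b + 1)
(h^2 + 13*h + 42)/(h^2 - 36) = (h + 7)/(h - 6)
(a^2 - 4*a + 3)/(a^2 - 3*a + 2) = (a - 3)/(a - 2)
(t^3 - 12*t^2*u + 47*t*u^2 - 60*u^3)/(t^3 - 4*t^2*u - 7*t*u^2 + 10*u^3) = (t^2 - 7*t*u + 12*u^2)/(t^2 + t*u - 2*u^2)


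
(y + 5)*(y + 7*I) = y^2 + 5*y + 7*I*y + 35*I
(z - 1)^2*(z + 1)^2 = z^4 - 2*z^2 + 1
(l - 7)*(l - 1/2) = l^2 - 15*l/2 + 7/2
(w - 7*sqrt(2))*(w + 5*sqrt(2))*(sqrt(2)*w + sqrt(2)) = sqrt(2)*w^3 - 4*w^2 + sqrt(2)*w^2 - 70*sqrt(2)*w - 4*w - 70*sqrt(2)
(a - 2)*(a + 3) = a^2 + a - 6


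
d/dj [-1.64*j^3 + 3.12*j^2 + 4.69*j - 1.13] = -4.92*j^2 + 6.24*j + 4.69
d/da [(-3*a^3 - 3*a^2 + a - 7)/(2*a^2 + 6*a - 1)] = (-6*a^4 - 36*a^3 - 11*a^2 + 34*a + 41)/(4*a^4 + 24*a^3 + 32*a^2 - 12*a + 1)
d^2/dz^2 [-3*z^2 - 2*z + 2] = -6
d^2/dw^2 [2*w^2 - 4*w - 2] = 4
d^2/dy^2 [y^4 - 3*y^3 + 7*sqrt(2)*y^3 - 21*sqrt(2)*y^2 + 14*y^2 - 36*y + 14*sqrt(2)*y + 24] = 12*y^2 - 18*y + 42*sqrt(2)*y - 42*sqrt(2) + 28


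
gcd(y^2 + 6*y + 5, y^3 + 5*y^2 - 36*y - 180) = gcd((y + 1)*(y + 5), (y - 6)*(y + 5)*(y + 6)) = y + 5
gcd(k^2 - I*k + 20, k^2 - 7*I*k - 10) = k - 5*I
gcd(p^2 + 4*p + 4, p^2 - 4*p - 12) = p + 2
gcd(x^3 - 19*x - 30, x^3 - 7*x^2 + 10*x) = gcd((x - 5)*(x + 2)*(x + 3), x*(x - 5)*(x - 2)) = x - 5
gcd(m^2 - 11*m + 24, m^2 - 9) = m - 3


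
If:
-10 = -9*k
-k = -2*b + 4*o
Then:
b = 2*o + 5/9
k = 10/9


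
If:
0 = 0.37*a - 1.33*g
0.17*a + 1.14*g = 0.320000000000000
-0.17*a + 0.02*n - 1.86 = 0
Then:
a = 0.66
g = 0.18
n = 98.58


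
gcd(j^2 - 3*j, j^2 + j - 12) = j - 3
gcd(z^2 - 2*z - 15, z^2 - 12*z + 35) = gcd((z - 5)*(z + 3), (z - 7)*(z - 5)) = z - 5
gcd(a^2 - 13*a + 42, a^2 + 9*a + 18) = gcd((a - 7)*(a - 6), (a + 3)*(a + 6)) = 1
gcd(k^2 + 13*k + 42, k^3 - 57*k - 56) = k + 7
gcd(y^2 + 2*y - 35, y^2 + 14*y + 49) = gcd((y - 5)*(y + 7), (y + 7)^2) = y + 7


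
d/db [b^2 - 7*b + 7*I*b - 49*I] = 2*b - 7 + 7*I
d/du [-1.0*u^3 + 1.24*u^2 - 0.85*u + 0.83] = -3.0*u^2 + 2.48*u - 0.85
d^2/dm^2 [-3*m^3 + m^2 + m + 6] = 2 - 18*m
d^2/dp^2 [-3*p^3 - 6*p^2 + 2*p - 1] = -18*p - 12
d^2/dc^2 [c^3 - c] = 6*c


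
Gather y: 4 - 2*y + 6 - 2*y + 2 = 12 - 4*y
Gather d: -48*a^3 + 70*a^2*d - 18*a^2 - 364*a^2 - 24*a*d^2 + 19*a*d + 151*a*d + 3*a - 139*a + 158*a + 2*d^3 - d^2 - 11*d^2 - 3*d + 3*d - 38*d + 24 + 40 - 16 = -48*a^3 - 382*a^2 + 22*a + 2*d^3 + d^2*(-24*a - 12) + d*(70*a^2 + 170*a - 38) + 48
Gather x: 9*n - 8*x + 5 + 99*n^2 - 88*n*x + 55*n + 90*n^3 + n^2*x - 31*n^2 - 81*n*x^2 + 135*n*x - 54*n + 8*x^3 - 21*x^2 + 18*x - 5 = 90*n^3 + 68*n^2 + 10*n + 8*x^3 + x^2*(-81*n - 21) + x*(n^2 + 47*n + 10)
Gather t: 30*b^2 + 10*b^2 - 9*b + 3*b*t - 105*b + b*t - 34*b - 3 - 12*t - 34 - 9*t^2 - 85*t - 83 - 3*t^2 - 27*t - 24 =40*b^2 - 148*b - 12*t^2 + t*(4*b - 124) - 144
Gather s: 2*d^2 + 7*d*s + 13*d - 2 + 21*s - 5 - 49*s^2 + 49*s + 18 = 2*d^2 + 13*d - 49*s^2 + s*(7*d + 70) + 11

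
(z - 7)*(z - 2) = z^2 - 9*z + 14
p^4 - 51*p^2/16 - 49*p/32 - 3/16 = (p - 2)*(p + 1/4)^2*(p + 3/2)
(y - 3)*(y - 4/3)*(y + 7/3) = y^3 - 2*y^2 - 55*y/9 + 28/3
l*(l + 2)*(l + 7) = l^3 + 9*l^2 + 14*l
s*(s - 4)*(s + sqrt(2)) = s^3 - 4*s^2 + sqrt(2)*s^2 - 4*sqrt(2)*s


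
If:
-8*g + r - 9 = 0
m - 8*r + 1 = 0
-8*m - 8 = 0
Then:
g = -9/8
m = -1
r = 0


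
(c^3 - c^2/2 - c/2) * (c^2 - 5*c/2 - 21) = c^5 - 3*c^4 - 81*c^3/4 + 47*c^2/4 + 21*c/2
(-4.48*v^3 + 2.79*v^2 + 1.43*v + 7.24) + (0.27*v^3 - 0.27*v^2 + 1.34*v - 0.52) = -4.21*v^3 + 2.52*v^2 + 2.77*v + 6.72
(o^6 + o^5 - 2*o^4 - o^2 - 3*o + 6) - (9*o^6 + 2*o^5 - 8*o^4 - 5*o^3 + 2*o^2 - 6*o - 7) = -8*o^6 - o^5 + 6*o^4 + 5*o^3 - 3*o^2 + 3*o + 13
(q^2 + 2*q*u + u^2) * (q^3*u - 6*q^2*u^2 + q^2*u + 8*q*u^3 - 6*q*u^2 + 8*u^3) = q^5*u - 4*q^4*u^2 + q^4*u - 3*q^3*u^3 - 4*q^3*u^2 + 10*q^2*u^4 - 3*q^2*u^3 + 8*q*u^5 + 10*q*u^4 + 8*u^5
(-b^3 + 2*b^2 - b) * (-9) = 9*b^3 - 18*b^2 + 9*b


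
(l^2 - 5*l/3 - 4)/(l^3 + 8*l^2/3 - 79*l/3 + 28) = (3*l + 4)/(3*l^2 + 17*l - 28)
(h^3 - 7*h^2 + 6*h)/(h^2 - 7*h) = (h^2 - 7*h + 6)/(h - 7)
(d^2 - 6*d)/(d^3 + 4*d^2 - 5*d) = (d - 6)/(d^2 + 4*d - 5)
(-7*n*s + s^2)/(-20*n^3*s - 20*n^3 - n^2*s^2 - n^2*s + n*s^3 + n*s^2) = s*(7*n - s)/(n*(20*n^2*s + 20*n^2 + n*s^2 + n*s - s^3 - s^2))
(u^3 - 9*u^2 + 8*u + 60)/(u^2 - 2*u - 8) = (u^2 - 11*u + 30)/(u - 4)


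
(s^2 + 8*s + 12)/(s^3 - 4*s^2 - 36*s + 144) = (s + 2)/(s^2 - 10*s + 24)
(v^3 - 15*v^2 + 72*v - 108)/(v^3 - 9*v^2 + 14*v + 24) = (v^2 - 9*v + 18)/(v^2 - 3*v - 4)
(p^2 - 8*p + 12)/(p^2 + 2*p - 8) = (p - 6)/(p + 4)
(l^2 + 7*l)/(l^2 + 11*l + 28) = l/(l + 4)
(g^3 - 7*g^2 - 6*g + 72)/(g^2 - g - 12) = g - 6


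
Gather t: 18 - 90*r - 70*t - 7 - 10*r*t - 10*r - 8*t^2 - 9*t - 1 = -100*r - 8*t^2 + t*(-10*r - 79) + 10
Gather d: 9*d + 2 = 9*d + 2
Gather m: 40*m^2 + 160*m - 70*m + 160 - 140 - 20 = 40*m^2 + 90*m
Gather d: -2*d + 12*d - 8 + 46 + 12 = 10*d + 50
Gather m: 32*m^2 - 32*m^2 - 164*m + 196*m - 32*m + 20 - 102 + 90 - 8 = 0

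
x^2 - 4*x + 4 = (x - 2)^2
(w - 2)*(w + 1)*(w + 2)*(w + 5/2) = w^4 + 7*w^3/2 - 3*w^2/2 - 14*w - 10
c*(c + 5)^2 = c^3 + 10*c^2 + 25*c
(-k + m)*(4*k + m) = -4*k^2 + 3*k*m + m^2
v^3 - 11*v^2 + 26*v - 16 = (v - 8)*(v - 2)*(v - 1)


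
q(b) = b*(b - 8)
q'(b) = 2*b - 8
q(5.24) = -14.46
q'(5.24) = 2.48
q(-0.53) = 4.52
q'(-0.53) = -9.06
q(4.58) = -15.66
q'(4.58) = 1.16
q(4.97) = -15.06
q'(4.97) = 1.94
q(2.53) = -13.84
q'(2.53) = -2.94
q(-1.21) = 11.14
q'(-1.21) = -10.42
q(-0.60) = 5.16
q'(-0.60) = -9.20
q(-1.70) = 16.49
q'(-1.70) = -11.40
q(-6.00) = 84.00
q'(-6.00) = -20.00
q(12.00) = 48.00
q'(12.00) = 16.00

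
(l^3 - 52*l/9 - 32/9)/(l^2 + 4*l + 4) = (l^2 - 2*l - 16/9)/(l + 2)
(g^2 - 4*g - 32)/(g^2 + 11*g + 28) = (g - 8)/(g + 7)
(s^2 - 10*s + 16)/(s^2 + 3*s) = (s^2 - 10*s + 16)/(s*(s + 3))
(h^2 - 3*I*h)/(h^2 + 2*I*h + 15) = h/(h + 5*I)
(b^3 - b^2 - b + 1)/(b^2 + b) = b - 2 + 1/b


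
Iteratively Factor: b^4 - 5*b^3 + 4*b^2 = (b)*(b^3 - 5*b^2 + 4*b) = b*(b - 1)*(b^2 - 4*b) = b^2*(b - 1)*(b - 4)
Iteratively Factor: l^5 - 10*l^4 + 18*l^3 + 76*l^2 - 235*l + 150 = (l - 5)*(l^4 - 5*l^3 - 7*l^2 + 41*l - 30) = (l - 5)^2*(l^3 - 7*l + 6) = (l - 5)^2*(l - 2)*(l^2 + 2*l - 3) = (l - 5)^2*(l - 2)*(l + 3)*(l - 1)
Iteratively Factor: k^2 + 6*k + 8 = (k + 4)*(k + 2)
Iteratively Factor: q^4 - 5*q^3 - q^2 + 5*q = (q)*(q^3 - 5*q^2 - q + 5) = q*(q + 1)*(q^2 - 6*q + 5) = q*(q - 5)*(q + 1)*(q - 1)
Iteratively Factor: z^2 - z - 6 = (z - 3)*(z + 2)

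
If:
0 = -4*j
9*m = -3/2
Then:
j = 0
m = -1/6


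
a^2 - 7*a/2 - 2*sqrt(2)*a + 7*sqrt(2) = (a - 7/2)*(a - 2*sqrt(2))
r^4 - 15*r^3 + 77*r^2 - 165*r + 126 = (r - 7)*(r - 3)^2*(r - 2)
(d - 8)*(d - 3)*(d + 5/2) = d^3 - 17*d^2/2 - 7*d/2 + 60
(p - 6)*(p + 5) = p^2 - p - 30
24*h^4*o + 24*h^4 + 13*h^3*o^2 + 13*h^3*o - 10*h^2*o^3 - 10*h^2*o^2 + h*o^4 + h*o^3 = (-8*h + o)*(-3*h + o)*(h + o)*(h*o + h)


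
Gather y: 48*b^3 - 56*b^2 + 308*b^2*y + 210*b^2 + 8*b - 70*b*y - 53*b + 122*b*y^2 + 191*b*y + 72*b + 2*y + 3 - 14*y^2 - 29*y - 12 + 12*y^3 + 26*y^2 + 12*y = 48*b^3 + 154*b^2 + 27*b + 12*y^3 + y^2*(122*b + 12) + y*(308*b^2 + 121*b - 15) - 9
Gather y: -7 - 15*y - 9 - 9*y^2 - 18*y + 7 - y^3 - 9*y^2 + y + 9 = -y^3 - 18*y^2 - 32*y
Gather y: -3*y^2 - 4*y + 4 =-3*y^2 - 4*y + 4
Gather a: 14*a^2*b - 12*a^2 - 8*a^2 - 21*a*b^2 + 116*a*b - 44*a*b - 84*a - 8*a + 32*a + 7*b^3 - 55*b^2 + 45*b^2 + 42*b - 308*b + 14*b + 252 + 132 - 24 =a^2*(14*b - 20) + a*(-21*b^2 + 72*b - 60) + 7*b^3 - 10*b^2 - 252*b + 360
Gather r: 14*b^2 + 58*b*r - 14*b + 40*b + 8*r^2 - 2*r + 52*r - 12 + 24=14*b^2 + 26*b + 8*r^2 + r*(58*b + 50) + 12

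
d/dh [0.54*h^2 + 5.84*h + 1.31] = 1.08*h + 5.84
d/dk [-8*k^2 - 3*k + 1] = -16*k - 3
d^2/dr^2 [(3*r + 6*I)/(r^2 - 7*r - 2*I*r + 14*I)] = 6*((7 - 3*r)*(r^2 - 7*r - 2*I*r + 14*I) + (r + 2*I)*(-2*r + 7 + 2*I)^2)/(r^2 - 7*r - 2*I*r + 14*I)^3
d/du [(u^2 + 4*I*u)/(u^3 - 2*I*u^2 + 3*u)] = (-u^2 - 8*I*u - 5)/(u^4 - 4*I*u^3 + 2*u^2 - 12*I*u + 9)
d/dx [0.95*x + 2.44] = 0.950000000000000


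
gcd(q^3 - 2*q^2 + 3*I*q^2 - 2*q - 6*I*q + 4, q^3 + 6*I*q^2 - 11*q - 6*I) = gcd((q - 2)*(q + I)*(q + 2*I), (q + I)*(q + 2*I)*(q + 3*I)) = q^2 + 3*I*q - 2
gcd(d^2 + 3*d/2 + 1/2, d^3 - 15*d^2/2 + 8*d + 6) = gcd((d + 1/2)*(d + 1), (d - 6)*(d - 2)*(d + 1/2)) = d + 1/2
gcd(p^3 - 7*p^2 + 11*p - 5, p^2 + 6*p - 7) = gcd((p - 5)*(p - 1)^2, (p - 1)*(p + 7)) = p - 1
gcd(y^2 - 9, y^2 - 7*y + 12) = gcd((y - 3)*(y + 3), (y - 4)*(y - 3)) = y - 3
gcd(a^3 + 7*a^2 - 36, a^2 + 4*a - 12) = a^2 + 4*a - 12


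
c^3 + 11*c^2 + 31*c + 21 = (c + 1)*(c + 3)*(c + 7)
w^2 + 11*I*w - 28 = (w + 4*I)*(w + 7*I)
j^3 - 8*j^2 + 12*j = j*(j - 6)*(j - 2)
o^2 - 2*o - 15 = (o - 5)*(o + 3)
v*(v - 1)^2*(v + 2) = v^4 - 3*v^2 + 2*v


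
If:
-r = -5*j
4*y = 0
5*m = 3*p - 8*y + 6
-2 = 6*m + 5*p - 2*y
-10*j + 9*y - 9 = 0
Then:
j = -9/10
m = 24/43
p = -46/43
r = -9/2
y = 0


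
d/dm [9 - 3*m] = -3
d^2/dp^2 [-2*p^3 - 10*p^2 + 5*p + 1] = -12*p - 20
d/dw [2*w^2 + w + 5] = 4*w + 1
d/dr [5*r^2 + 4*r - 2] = 10*r + 4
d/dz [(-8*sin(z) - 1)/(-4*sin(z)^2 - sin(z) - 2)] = (-32*sin(z)^2 - 8*sin(z) + 15)*cos(z)/(4*sin(z)^2 + sin(z) + 2)^2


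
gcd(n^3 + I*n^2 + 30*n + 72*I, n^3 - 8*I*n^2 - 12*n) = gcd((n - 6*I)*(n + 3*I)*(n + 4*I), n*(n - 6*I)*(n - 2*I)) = n - 6*I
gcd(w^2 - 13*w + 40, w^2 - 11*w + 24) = w - 8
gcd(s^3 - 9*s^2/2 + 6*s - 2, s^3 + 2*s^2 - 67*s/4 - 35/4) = 1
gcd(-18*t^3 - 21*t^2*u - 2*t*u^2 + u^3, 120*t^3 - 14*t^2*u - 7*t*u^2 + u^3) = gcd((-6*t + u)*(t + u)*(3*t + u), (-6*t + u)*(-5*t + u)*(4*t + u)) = 6*t - u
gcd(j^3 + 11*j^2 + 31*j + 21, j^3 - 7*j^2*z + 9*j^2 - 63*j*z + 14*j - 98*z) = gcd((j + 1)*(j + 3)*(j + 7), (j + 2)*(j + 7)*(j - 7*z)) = j + 7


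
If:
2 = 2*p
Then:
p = 1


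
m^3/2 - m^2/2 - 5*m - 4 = (m/2 + 1)*(m - 4)*(m + 1)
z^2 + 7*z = z*(z + 7)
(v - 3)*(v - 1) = v^2 - 4*v + 3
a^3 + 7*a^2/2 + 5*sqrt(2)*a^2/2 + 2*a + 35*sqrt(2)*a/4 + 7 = (a + 7/2)*(a + sqrt(2)/2)*(a + 2*sqrt(2))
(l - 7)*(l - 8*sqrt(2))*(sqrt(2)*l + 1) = sqrt(2)*l^3 - 15*l^2 - 7*sqrt(2)*l^2 - 8*sqrt(2)*l + 105*l + 56*sqrt(2)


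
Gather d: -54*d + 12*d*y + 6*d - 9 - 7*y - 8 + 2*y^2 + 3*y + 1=d*(12*y - 48) + 2*y^2 - 4*y - 16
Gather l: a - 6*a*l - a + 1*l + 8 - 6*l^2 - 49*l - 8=-6*l^2 + l*(-6*a - 48)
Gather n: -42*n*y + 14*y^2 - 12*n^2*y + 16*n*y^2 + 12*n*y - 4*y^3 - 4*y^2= -12*n^2*y + n*(16*y^2 - 30*y) - 4*y^3 + 10*y^2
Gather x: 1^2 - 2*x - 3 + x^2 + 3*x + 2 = x^2 + x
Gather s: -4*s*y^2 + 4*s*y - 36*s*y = s*(-4*y^2 - 32*y)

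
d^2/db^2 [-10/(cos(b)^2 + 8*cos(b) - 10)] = 20*(2*sin(b)^4 - 53*sin(b)^2 + 25*cos(b) + 3*cos(3*b) - 23)/(-sin(b)^2 + 8*cos(b) - 9)^3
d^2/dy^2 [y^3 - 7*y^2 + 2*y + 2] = 6*y - 14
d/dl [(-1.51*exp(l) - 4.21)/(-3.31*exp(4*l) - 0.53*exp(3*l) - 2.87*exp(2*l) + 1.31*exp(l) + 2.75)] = (-14.9943*exp(4*l) - 57.341*exp(3*l) - 11.0276*exp(2*l) - 24.1654*exp(l) + 1.3626)*exp(l)/(10.9561*exp(8*l) + 3.5086*exp(7*l) + 19.2803*exp(6*l) - 5.63*exp(5*l) - 11.3567*exp(4*l) - 10.4344*exp(3*l) - 14.0689*exp(2*l) + 7.205*exp(l) + 7.5625)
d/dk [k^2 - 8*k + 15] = 2*k - 8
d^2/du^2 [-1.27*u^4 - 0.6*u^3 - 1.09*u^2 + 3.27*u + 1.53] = -15.24*u^2 - 3.6*u - 2.18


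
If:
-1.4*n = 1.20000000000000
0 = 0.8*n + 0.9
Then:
No Solution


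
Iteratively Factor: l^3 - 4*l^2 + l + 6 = (l - 3)*(l^2 - l - 2) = (l - 3)*(l + 1)*(l - 2)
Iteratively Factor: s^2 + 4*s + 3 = (s + 3)*(s + 1)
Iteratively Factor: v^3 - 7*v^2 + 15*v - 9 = (v - 3)*(v^2 - 4*v + 3) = (v - 3)*(v - 1)*(v - 3)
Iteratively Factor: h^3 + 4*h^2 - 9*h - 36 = (h + 3)*(h^2 + h - 12) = (h - 3)*(h + 3)*(h + 4)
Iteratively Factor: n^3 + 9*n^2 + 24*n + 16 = (n + 1)*(n^2 + 8*n + 16) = (n + 1)*(n + 4)*(n + 4)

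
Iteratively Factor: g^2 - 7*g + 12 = (g - 4)*(g - 3)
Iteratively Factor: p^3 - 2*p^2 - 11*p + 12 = (p + 3)*(p^2 - 5*p + 4) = (p - 1)*(p + 3)*(p - 4)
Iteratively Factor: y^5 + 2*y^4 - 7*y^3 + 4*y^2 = (y - 1)*(y^4 + 3*y^3 - 4*y^2) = (y - 1)^2*(y^3 + 4*y^2) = y*(y - 1)^2*(y^2 + 4*y) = y*(y - 1)^2*(y + 4)*(y)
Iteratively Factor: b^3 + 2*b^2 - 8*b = (b)*(b^2 + 2*b - 8) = b*(b - 2)*(b + 4)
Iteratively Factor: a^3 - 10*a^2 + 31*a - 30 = (a - 2)*(a^2 - 8*a + 15) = (a - 3)*(a - 2)*(a - 5)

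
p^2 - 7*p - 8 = (p - 8)*(p + 1)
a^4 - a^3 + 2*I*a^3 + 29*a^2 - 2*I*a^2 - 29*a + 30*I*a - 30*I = (a - 1)*(a - 5*I)*(a + I)*(a + 6*I)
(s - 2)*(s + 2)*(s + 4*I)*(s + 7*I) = s^4 + 11*I*s^3 - 32*s^2 - 44*I*s + 112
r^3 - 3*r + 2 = (r - 1)^2*(r + 2)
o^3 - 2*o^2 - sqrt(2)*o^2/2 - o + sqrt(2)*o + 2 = (o - 2)*(o - sqrt(2))*(o + sqrt(2)/2)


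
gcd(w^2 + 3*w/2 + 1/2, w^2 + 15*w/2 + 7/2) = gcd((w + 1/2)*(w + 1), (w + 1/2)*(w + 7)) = w + 1/2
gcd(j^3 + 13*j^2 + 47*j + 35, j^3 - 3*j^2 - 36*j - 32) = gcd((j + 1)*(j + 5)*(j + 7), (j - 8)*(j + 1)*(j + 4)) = j + 1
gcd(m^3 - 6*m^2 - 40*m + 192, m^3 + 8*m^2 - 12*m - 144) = m^2 + 2*m - 24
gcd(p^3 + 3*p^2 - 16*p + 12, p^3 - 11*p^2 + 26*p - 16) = p^2 - 3*p + 2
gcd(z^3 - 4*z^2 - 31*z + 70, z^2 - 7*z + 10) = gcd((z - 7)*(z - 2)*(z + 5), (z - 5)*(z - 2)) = z - 2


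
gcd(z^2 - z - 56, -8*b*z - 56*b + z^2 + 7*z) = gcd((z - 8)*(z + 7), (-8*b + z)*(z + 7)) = z + 7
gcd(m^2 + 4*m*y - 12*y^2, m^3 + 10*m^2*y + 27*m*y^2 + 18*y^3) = m + 6*y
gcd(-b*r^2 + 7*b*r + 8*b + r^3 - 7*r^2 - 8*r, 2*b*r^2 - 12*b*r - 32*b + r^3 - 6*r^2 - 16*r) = r - 8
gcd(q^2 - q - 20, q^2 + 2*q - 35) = q - 5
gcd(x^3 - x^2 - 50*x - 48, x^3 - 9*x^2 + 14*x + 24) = x + 1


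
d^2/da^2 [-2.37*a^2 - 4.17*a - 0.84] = -4.74000000000000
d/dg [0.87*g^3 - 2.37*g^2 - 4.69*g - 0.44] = 2.61*g^2 - 4.74*g - 4.69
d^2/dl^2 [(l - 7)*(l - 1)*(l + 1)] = 6*l - 14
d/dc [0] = 0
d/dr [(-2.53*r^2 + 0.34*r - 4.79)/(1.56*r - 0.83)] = (-3.9468*r^2 + 4.1998*r + 7.1902)/(2.4336*r^2 - 2.5896*r + 0.6889)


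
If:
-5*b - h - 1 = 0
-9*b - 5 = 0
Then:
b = -5/9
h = 16/9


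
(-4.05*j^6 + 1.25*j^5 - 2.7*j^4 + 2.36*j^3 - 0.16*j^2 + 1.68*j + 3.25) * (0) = 0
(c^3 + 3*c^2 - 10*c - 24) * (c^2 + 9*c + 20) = c^5 + 12*c^4 + 37*c^3 - 54*c^2 - 416*c - 480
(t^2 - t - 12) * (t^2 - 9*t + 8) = t^4 - 10*t^3 + 5*t^2 + 100*t - 96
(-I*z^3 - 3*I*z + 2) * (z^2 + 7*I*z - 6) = -I*z^5 + 7*z^4 + 3*I*z^3 + 23*z^2 + 32*I*z - 12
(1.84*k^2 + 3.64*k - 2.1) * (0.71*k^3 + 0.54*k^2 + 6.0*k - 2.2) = 1.3064*k^5 + 3.578*k^4 + 11.5146*k^3 + 16.658*k^2 - 20.608*k + 4.62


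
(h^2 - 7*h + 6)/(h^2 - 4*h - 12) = (h - 1)/(h + 2)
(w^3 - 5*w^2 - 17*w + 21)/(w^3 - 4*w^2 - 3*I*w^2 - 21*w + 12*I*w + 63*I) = (w - 1)/(w - 3*I)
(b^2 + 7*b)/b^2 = (b + 7)/b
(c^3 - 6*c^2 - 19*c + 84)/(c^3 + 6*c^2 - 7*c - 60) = (c - 7)/(c + 5)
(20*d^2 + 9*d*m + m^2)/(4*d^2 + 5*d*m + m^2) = (5*d + m)/(d + m)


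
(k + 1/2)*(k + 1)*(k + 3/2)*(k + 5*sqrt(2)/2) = k^4 + 3*k^3 + 5*sqrt(2)*k^3/2 + 11*k^2/4 + 15*sqrt(2)*k^2/2 + 3*k/4 + 55*sqrt(2)*k/8 + 15*sqrt(2)/8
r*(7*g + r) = 7*g*r + r^2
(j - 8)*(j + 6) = j^2 - 2*j - 48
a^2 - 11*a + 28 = (a - 7)*(a - 4)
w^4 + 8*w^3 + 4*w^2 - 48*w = w*(w - 2)*(w + 4)*(w + 6)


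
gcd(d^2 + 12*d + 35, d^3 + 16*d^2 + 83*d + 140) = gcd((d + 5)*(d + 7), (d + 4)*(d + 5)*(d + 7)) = d^2 + 12*d + 35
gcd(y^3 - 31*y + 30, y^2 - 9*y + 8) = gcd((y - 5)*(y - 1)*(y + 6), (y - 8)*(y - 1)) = y - 1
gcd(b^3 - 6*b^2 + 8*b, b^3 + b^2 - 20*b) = b^2 - 4*b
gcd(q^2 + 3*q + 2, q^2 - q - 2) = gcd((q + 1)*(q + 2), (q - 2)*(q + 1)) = q + 1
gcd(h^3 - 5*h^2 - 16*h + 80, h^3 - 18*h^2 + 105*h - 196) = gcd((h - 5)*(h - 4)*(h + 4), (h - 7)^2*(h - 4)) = h - 4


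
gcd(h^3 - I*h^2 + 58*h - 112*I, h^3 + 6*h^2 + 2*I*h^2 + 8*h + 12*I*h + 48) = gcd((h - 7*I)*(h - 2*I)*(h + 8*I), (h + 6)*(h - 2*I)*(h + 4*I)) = h - 2*I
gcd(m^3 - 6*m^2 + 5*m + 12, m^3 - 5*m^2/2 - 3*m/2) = m - 3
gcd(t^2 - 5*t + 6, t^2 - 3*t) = t - 3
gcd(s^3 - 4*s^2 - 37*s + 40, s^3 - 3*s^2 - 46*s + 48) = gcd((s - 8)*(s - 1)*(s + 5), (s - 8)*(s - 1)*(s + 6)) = s^2 - 9*s + 8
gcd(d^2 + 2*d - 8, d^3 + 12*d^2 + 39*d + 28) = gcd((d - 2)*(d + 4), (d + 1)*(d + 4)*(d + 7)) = d + 4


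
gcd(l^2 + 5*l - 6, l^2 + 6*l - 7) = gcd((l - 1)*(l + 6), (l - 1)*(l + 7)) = l - 1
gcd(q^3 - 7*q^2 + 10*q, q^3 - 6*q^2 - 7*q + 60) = q - 5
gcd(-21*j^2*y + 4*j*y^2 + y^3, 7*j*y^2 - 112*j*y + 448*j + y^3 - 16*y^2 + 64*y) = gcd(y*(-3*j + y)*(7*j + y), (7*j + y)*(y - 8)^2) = 7*j + y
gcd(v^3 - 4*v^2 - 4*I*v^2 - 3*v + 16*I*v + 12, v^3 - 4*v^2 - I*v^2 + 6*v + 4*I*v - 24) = v^2 + v*(-4 - 3*I) + 12*I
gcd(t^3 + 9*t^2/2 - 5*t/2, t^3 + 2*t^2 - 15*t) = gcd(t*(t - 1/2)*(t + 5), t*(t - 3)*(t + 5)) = t^2 + 5*t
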